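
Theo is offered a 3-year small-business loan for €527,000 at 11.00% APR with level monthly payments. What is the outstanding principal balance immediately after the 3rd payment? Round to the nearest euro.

€489,390

With monthly rate i = 11%/12 = 0.0091667, the balance after k of n payments is P · [(1+i)^n − (1+i)^k] / [(1+i)^n − 1].
(1+0.0091667)^36 = 1.38887863 and (1+0.0091667)^3 = 1.02775285, so the balance is 527,000 × (1.38887863 − 1.02775285) / (1.38887863 − 1) = €489,389.93.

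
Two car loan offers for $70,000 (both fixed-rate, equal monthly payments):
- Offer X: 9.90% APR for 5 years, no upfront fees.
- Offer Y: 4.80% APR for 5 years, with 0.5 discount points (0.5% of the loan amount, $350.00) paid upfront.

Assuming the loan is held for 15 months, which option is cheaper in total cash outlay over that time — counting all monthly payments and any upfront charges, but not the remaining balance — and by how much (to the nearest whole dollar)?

Offer Y by $2,189

Offer X: at 9.90% the monthly rate is 0.0082500, so the payment is 70,000 × 0.0082500 / (1 − 1.0082500^−60) = $1,483.85.
Offer Y: at 4.80% the monthly rate is 0.0040000, so the payment is 70,000 × 0.0040000 / (1 − 1.0040000^−60) = $1,314.58.
Over 15 months: Offer X costs 15 × $1,483.85 = $22,257.75; Offer Y costs 15 × $1,314.58 + $350.00 = $20,068.70.
Offer Y is cheaper by $22,257.75 − $20,068.70 = $2,189.05.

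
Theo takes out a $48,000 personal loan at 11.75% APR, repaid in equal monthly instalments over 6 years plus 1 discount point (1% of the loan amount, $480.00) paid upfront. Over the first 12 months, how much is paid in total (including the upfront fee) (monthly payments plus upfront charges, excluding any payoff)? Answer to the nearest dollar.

Monthly rate = 11.75%/12 = 0.0097917; payment = 48,000 × 0.0097917 / (1 − (1+0.0097917)^−72) = $932.18.
Total outlay = 12 × $932.18 + $480.00 = $11,666.16.

$11,666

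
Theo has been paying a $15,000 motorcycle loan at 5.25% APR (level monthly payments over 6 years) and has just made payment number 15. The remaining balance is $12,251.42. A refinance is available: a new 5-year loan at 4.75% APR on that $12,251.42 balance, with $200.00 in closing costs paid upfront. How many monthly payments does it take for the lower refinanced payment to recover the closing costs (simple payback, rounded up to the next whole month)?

15 months

Current payment = 15,000 × 5.25%/12 / (1 − (1+0.0043750)^−72) = $243.32.
Refinanced payment = 12,251.42 × 0.0039583 / (1 − (1+0.0039583)^−60) = $229.80.
Monthly savings = $243.32 − $229.80 = $13.52.
Break-even = $200.00 / $13.52 = 14.79 → 15 months.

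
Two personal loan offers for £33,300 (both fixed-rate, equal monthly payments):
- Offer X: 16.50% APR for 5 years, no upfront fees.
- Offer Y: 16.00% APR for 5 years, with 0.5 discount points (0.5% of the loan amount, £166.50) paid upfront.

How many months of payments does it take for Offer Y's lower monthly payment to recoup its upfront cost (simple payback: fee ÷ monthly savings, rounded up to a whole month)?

Offer X: at 16.50% the monthly rate is 0.0137500, so the payment is 33,300 × 0.0137500 / (1 − 1.0137500^−60) = £818.66.
Offer Y: monthly rate = 16%/12 = 0.0133333; payment = 33,300 × 0.0133333 / (1 − (1+0.0133333)^−60) = £809.79.
Monthly savings = £818.66 − £809.79 = £8.87.
Break-even = £166.50 / £8.87 = 18.77 → 19 months.

19 months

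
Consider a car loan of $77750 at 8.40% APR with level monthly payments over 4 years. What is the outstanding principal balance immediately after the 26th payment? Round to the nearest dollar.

With monthly rate i = 8.4%/12 = 0.0070000, the balance after k of n payments is P · [(1+i)^n − (1+i)^k] / [(1+i)^n − 1].
(1+0.0070000)^48 = 1.39770200 and (1+0.0070000)^26 = 1.19885383, so the balance is 77,750 × (1.39770200 − 1.19885383) / (1.39770200 − 1) = $38,874.45.

$38,874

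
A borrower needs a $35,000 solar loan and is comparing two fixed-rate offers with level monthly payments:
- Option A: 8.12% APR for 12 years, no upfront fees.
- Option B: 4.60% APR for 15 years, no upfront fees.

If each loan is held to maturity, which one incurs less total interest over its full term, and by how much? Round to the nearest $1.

Option B by $6,371

Option A: at 8.12% the monthly rate is 0.0067667, so the payment is 35,000 × 0.0067667 / (1 − 1.0067667^−144) = $381.17.
Total interest on Option A = 144 × $381.17 − $35,000 = $19,888.48.
Option B: monthly rate = 4.6%/12 = 0.0038333; payment = 35,000 × 0.0038333 / (1 − (1+0.0038333)^−180) = $269.54.
Total interest on Option B = 180 × $269.54 − $35,000 = $13,517.20.
Option B is lower by $6,371.28.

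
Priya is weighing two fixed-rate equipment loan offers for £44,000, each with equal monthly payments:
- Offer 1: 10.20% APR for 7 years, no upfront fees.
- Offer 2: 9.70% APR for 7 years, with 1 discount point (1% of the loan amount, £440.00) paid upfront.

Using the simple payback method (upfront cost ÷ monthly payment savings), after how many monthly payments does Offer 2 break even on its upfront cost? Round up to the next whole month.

Offer 1: monthly rate = 10.2%/12 = 0.0085000; payment = 44,000 × 0.0085000 / (1 − (1+0.0085000)^−84) = £735.01.
Offer 2: monthly rate = 9.7%/12 = 0.0080833; payment = 44,000 × 0.0080833 / (1 − (1+0.0080833)^−84) = £723.65.
Monthly savings = £735.01 − £723.65 = £11.36.
Break-even = £440.00 / £11.36 = 38.73 → 39 months.

39 months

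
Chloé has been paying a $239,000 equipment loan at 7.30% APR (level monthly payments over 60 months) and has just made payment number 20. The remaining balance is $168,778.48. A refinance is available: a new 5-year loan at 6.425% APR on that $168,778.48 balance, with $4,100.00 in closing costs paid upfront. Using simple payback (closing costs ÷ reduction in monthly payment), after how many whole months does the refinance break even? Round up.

3 months

Current payment = 239,000 × 7.3%/12 / (1 − (1+0.0060833)^−60) = $4,766.39.
Refinanced payment = 168,778.48 × 0.0053542 / (1 − (1+0.0053542)^−60) = $3,296.42.
Monthly savings = $4,766.39 − $3,296.42 = $1,469.97.
Break-even = $4,100.00 / $1,469.97 = 2.79 → 3 months.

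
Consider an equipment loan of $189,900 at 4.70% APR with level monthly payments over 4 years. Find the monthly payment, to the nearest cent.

$4,347.50

Monthly rate = 4.7%/12 = 0.0039167; payment = 189,900 × 0.0039167 / (1 − (1+0.0039167)^−48) = $4,347.50.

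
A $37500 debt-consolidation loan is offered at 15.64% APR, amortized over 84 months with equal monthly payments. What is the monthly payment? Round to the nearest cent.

At 15.64% the monthly rate is 0.0130333, so the payment is 37,500 × 0.0130333 / (1 − 1.0130333^−84) = $737.16.

$737.16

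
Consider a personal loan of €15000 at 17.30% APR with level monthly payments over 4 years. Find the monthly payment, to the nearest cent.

Monthly rate = 17.3%/12 = 0.0144167; payment = 15,000 × 0.0144167 / (1 − (1+0.0144167)^−48) = €435.16.

€435.16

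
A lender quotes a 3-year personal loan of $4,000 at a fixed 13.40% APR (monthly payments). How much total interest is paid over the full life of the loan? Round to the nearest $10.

$880

Monthly rate = 13.4%/12 = 0.0111667; payment = 4,000 × 0.0111667 / (1 − (1+0.0111667)^−36) = $135.55.
Total paid = 36 × $135.55 = $4,879.80; interest = $4,879.80 − $4,000 = $879.80.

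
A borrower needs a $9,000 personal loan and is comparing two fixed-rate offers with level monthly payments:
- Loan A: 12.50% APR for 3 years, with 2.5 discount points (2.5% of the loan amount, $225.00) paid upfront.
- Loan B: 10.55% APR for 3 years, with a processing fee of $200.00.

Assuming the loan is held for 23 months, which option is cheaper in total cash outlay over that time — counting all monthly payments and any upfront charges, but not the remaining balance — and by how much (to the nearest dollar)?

Loan B by $217

Loan A: monthly rate = 12.5%/12 = 0.0104167; payment = 9,000 × 0.0104167 / (1 − (1+0.0104167)^−36) = $301.08.
Loan B: monthly rate = 10.55%/12 = 0.0087917; payment = 9,000 × 0.0087917 / (1 − (1+0.0087917)^−36) = $292.73.
Over 23 months: Loan A costs 23 × $301.08 + $225.00 = $7,149.84; Loan B costs 23 × $292.73 + $200.00 = $6,932.79.
Loan B is cheaper by $7,149.84 − $6,932.79 = $217.05.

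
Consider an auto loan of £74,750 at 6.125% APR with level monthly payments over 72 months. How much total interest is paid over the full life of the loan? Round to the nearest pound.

£14,763

At 6.125% the monthly rate is 0.0051042, so the payment is 74,750 × 0.0051042 / (1 − 1.0051042^−72) = £1,243.24.
Total paid = 72 × £1,243.24 = £89,513.28; interest = £89,513.28 − £74,750 = £14,763.28.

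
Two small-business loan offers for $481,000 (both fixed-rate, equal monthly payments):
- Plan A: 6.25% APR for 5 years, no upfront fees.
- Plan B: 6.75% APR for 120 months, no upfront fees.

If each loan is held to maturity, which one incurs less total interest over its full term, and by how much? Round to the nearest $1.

Plan A: monthly rate = 6.25%/12 = 0.0052083; payment = 481,000 × 0.0052083 / (1 − (1+0.0052083)^−60) = $9,355.09.
Total interest on Plan A = 60 × $9,355.09 − $481,000 = $80,305.40.
Plan B: at 6.75% the monthly rate is 0.0056250, so the payment is 481,000 × 0.0056250 / (1 − 1.0056250^−120) = $5,523.04.
Total interest on Plan B = 120 × $5,523.04 − $481,000 = $181,764.80.
Plan A is lower by $101,459.40.

Plan A by $101,459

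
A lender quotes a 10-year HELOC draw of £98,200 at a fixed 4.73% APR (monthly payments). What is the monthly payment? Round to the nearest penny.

Monthly rate = 4.73%/12 = 0.0039417; payment = 98,200 × 0.0039417 / (1 − (1+0.0039417)^−120) = £1,028.65.

£1,028.65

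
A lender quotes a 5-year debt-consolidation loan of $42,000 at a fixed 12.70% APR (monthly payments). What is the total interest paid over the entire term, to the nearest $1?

$14,951

Monthly rate = 12.7%/12 = 0.0105833; payment = 42,000 × 0.0105833 / (1 − (1+0.0105833)^−60) = $949.19.
Total paid = 60 × $949.19 = $56,951.40; interest = $56,951.40 − $42,000 = $14,951.40.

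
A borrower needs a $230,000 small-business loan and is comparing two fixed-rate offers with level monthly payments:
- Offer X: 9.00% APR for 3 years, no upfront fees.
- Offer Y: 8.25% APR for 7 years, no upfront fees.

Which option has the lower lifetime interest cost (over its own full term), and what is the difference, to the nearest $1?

Offer X: at 9.00% the monthly rate is 0.0075000, so the payment is 230,000 × 0.0075000 / (1 − 1.0075000^−36) = $7,313.94.
Total interest on Offer X = 36 × $7,313.94 − $230,000 = $33,301.84.
Offer Y: monthly rate = 8.25%/12 = 0.0068750; payment = 230,000 × 0.0068750 / (1 − (1+0.0068750)^−84) = $3,613.54.
Total interest on Offer Y = 84 × $3,613.54 − $230,000 = $73,537.36.
Offer X is lower by $40,235.52.

Offer X by $40,236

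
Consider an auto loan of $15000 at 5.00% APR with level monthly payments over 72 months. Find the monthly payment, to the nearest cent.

$241.57

At 5.00% the monthly rate is 0.0041667, so the payment is 15,000 × 0.0041667 / (1 − 1.0041667^−72) = $241.57.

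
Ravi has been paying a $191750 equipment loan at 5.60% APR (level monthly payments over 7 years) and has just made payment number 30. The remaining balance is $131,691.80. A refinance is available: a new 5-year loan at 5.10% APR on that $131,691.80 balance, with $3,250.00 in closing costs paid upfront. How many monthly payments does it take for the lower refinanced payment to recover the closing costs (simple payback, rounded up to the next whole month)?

Current payment = 191,750 × 5.6%/12 / (1 − (1+0.0046667)^−84) = $2,764.57.
Refinanced payment = 131,691.80 × 0.0042500 / (1 − (1+0.0042500)^−60) = $2,491.22.
Monthly savings = $2,764.57 − $2,491.22 = $273.35.
Break-even = $3,250.00 / $273.35 = 11.89 → 12 months.

12 months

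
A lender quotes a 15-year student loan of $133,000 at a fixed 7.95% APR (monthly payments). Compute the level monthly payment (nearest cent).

Monthly rate = 7.95%/12 = 0.0066250; payment = 133,000 × 0.0066250 / (1 − (1+0.0066250)^−180) = $1,267.18.

$1,267.18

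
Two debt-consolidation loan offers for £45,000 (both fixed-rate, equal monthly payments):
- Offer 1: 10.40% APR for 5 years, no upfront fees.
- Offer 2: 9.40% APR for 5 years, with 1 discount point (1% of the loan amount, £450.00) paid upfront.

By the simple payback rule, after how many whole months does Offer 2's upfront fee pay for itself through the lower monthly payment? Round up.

Offer 1: at 10.40% the monthly rate is 0.0086667, so the payment is 45,000 × 0.0086667 / (1 − 1.0086667^−60) = £965.00.
Offer 2: at 9.40% the monthly rate is 0.0078333, so the payment is 45,000 × 0.0078333 / (1 − 1.0078333^−60) = £942.89.
Monthly savings = £965.00 − £942.89 = £22.11.
Break-even = £450.00 / £22.11 = 20.35 → 21 months.

21 months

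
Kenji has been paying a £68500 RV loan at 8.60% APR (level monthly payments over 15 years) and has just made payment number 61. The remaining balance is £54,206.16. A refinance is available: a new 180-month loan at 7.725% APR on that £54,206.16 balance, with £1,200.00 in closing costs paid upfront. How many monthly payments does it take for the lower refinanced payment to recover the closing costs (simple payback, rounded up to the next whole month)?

8 months

Current payment = 68,500 × 8.6%/12 / (1 − (1+0.0071667)^−180) = £678.57.
Refinanced payment = 54,206.16 × 0.0064375 / (1 − (1+0.0064375)^−180) = £509.45.
Monthly savings = £678.57 − £509.45 = £169.12.
Break-even = £1,200.00 / £169.12 = 7.10 → 8 months.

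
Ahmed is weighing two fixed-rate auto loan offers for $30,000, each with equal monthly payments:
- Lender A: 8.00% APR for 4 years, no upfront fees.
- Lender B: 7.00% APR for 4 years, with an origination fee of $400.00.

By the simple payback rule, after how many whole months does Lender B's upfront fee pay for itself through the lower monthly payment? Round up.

Lender A: monthly rate = 8%/12 = 0.0066667; payment = 30,000 × 0.0066667 / (1 − (1+0.0066667)^−48) = $732.39.
Lender B: at 7.00% the monthly rate is 0.0058333, so the payment is 30,000 × 0.0058333 / (1 − 1.0058333^−48) = $718.39.
Monthly savings = $732.39 − $718.39 = $14.00.
Break-even = $400.00 / $14.00 = 28.57 → 29 months.

29 months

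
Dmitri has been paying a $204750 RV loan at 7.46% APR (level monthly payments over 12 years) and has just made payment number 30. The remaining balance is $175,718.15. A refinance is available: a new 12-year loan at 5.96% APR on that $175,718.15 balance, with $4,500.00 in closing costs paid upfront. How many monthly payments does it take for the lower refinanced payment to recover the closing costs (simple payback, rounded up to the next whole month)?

Current payment = 204,750 × 7.46%/12 / (1 − (1+0.0062167)^−144) = $2,156.15.
Refinanced payment = 175,718.15 × 0.0049667 / (1 − (1+0.0049667)^−144) = $1,711.11.
Monthly savings = $2,156.15 − $1,711.11 = $445.04.
Break-even = $4,500.00 / $445.04 = 10.11 → 11 months.

11 months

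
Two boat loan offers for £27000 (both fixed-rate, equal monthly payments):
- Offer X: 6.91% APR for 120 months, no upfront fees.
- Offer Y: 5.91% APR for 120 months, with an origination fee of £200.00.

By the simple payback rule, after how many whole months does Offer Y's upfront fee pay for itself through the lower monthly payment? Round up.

Offer X: monthly rate = 6.91%/12 = 0.0057583; payment = 27,000 × 0.0057583 / (1 − (1+0.0057583)^−120) = £312.24.
Offer Y: monthly rate = 5.91%/12 = 0.0049250; payment = 27,000 × 0.0049250 / (1 − (1+0.0049250)^−120) = £298.54.
Monthly savings = £312.24 − £298.54 = £13.70.
Break-even = £200.00 / £13.70 = 14.60 → 15 months.

15 months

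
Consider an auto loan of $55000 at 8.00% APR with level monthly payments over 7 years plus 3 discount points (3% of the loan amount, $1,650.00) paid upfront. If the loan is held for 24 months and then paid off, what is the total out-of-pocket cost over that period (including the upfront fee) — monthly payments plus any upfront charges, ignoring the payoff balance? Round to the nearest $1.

At 8.00% the monthly rate is 0.0066667, so the payment is 55,000 × 0.0066667 / (1 − 1.0066667^−84) = $857.24.
Total outlay = 24 × $857.24 + $1,650.00 = $22,223.76.

$22,224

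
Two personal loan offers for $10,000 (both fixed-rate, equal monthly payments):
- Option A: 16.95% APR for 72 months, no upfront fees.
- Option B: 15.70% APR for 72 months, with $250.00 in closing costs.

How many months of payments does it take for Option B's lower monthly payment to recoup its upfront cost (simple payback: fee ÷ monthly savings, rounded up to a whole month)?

37 months

Option A: at 16.95% the monthly rate is 0.0141250, so the payment is 10,000 × 0.0141250 / (1 − 1.0141250^−72) = $222.18.
Option B: at 15.70% the monthly rate is 0.0130833, so the payment is 10,000 × 0.0130833 / (1 − 1.0130833^−72) = $215.27.
Monthly savings = $222.18 − $215.27 = $6.91.
Break-even = $250.00 / $6.91 = 36.18 → 37 months.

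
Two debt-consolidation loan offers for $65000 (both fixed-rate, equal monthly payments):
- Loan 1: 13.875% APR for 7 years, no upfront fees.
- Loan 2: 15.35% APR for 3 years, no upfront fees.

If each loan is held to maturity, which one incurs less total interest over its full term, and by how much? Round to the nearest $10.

Loan 1: at 13.875% the monthly rate is 0.0115625, so the payment is 65,000 × 0.0115625 / (1 − 1.0115625^−84) = $1,213.62.
Total interest on Loan 1 = 84 × $1,213.62 − $65,000 = $36,944.08.
Loan 2: monthly rate = 15.35%/12 = 0.0127917; payment = 65,000 × 0.0127917 / (1 − (1+0.0127917)^−36) = $2,264.40.
Total interest on Loan 2 = 36 × $2,264.40 − $65,000 = $16,518.40.
Loan 2 is lower by $20,425.68.

Loan 2 by $20,430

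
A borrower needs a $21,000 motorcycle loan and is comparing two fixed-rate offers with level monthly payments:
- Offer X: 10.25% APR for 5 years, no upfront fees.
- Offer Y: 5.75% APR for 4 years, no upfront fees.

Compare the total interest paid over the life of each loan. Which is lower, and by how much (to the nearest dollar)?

Offer X: at 10.25% the monthly rate is 0.0085417, so the payment is 21,000 × 0.0085417 / (1 − 1.0085417^−60) = $448.78.
Total interest on Offer X = 60 × $448.78 − $21,000 = $5,926.80.
Offer Y: monthly rate = 5.75%/12 = 0.0047917; payment = 21,000 × 0.0047917 / (1 − (1+0.0047917)^−48) = $490.78.
Total interest on Offer Y = 48 × $490.78 − $21,000 = $2,557.44.
Offer Y is lower by $3,369.36.

Offer Y by $3,369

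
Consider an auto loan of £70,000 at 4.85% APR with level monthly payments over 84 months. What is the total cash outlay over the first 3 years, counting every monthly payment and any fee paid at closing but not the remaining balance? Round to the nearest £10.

£35,440

At 4.85% the monthly rate is 0.0040417, so the payment is 70,000 × 0.0040417 / (1 − 1.0040417^−84) = £984.45.
Total outlay = 36 × £984.45 = £35,440.20.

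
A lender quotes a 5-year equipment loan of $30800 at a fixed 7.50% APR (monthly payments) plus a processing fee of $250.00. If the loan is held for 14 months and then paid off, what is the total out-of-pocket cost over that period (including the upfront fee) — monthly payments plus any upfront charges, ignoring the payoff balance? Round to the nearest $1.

$8,890

Monthly rate = 7.5%/12 = 0.0062500; payment = 30,800 × 0.0062500 / (1 − (1+0.0062500)^−60) = $617.17.
Total outlay = 14 × $617.17 + $250.00 = $8,890.38.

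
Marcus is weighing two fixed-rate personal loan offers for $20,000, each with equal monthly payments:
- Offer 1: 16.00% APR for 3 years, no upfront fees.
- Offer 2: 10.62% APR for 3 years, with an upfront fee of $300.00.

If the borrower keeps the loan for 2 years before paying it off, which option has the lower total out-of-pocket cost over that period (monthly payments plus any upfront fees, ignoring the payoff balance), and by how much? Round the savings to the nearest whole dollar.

Offer 1: at 16.00% the monthly rate is 0.0133333, so the payment is 20,000 × 0.0133333 / (1 − 1.0133333^−36) = $703.14.
Offer 2: monthly rate = 10.62%/12 = 0.0088500; payment = 20,000 × 0.0088500 / (1 − (1+0.0088500)^−36) = $651.18.
Over 24 months: Offer 1 costs 24 × $703.14 = $16,875.36; Offer 2 costs 24 × $651.18 + $300.00 = $15,928.32.
Offer 2 is cheaper by $16,875.36 − $15,928.32 = $947.04.

Offer 2 by $947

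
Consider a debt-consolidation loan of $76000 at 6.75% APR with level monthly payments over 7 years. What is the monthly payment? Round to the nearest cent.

$1,137.78

At 6.75% the monthly rate is 0.0056250, so the payment is 76,000 × 0.0056250 / (1 − 1.0056250^−84) = $1,137.78.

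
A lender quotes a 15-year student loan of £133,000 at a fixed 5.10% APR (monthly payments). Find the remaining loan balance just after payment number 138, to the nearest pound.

£40,644

With monthly rate i = 5.1%/12 = 0.0042500, the balance after k of n payments is P · [(1+i)^n − (1+i)^k] / [(1+i)^n − 1].
(1+0.0042500)^180 = 2.14551360 and (1+0.0042500)^138 = 1.79545273, so the balance is 133,000 × (2.14551360 − 1.79545273) / (2.14551360 − 1) = £40,643.86.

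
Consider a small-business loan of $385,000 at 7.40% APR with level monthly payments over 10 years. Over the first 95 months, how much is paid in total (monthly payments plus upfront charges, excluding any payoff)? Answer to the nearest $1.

$432,245

At 7.40% the monthly rate is 0.0061667, so the payment is 385,000 × 0.0061667 / (1 − 1.0061667^−120) = $4,549.95.
Total outlay = 95 × $4,549.95 = $432,245.25.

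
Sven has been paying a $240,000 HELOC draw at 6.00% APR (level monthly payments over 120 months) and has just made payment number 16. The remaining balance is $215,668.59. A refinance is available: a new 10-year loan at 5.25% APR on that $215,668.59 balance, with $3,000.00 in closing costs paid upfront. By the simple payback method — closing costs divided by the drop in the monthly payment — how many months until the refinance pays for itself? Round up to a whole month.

9 months

Current payment = 240,000 × 6%/12 / (1 − (1+0.0050000)^−120) = $2,664.49.
Refinanced payment = 215,668.59 × 0.0043750 / (1 − (1+0.0043750)^−120) = $2,313.94.
Monthly savings = $2,664.49 − $2,313.94 = $350.55.
Break-even = $3,000.00 / $350.55 = 8.56 → 9 months.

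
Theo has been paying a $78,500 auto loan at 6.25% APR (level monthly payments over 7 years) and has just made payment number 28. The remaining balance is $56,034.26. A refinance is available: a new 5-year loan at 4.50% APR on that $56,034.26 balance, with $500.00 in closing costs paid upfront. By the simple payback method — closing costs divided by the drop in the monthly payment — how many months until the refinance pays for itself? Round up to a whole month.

5 months

Current payment = 78,500 × 6.25%/12 / (1 − (1+0.0052083)^−84) = $1,156.20.
Refinanced payment = 56,034.26 × 0.0037500 / (1 − (1+0.0037500)^−60) = $1,044.65.
Monthly savings = $1,156.20 − $1,044.65 = $111.55.
Break-even = $500.00 / $111.55 = 4.48 → 5 months.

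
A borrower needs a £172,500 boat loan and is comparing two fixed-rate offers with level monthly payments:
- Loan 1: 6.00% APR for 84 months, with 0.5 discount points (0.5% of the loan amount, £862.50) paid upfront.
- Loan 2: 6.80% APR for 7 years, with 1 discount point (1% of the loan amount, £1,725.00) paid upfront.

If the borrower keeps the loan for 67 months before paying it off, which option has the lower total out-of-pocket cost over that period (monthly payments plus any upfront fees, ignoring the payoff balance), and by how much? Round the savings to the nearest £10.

Loan 1: at 6.00% the monthly rate is 0.0050000, so the payment is 172,500 × 0.0050000 / (1 − 1.0050000^−84) = £2,519.98.
Loan 2: monthly rate = 6.8%/12 = 0.0056667; payment = 172,500 × 0.0056667 / (1 − (1+0.0056667)^−84) = £2,586.65.
Over 67 months: Loan 1 costs 67 × £2,519.98 + £862.50 = £169,701.16; Loan 2 costs 67 × £2,586.65 + £1,725.00 = £175,030.55.
Loan 1 is cheaper by £175,030.55 − £169,701.16 = £5,329.39.

Loan 1 by £5,330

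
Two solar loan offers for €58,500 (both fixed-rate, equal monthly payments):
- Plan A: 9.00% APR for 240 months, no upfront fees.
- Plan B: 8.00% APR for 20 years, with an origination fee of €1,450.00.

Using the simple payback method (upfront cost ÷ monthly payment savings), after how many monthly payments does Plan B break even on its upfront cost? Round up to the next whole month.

40 months

Plan A: monthly rate = 9%/12 = 0.0075000; payment = 58,500 × 0.0075000 / (1 − (1+0.0075000)^−240) = €526.34.
Plan B: monthly rate = 8%/12 = 0.0066667; payment = 58,500 × 0.0066667 / (1 − (1+0.0066667)^−240) = €489.32.
Monthly savings = €526.34 − €489.32 = €37.02.
Break-even = €1,450.00 / €37.02 = 39.17 → 40 months.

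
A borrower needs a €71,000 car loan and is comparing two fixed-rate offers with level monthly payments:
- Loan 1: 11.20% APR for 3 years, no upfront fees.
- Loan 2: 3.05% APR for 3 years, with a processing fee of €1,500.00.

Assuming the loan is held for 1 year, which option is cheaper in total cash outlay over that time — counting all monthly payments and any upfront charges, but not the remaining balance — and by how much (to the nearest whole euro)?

Loan 2 by €1,678

Loan 1: monthly rate = 11.2%/12 = 0.0093333; payment = 71,000 × 0.0093333 / (1 − (1+0.0093333)^−36) = €2,331.18.
Loan 2: at 3.05% the monthly rate is 0.0025417, so the payment is 71,000 × 0.0025417 / (1 − 1.0025417^−36) = €2,066.33.
Over 12 months: Loan 1 costs 12 × €2,331.18 = €27,974.16; Loan 2 costs 12 × €2,066.33 + €1,500.00 = €26,295.96.
Loan 2 is cheaper by €27,974.16 − €26,295.96 = €1,678.20.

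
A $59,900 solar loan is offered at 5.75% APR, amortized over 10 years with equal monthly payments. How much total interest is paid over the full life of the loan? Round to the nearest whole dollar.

At 5.75% the monthly rate is 0.0047917, so the payment is 59,900 × 0.0047917 / (1 − 1.0047917^−120) = $657.52.
Total paid = 120 × $657.52 = $78,902.40; interest = $78,902.40 − $59,900 = $19,002.40.

$19,002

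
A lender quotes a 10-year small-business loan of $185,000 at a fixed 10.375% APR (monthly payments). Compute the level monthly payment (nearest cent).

$2,483.37

At 10.375% the monthly rate is 0.0086458, so the payment is 185,000 × 0.0086458 / (1 − 1.0086458^−120) = $2,483.37.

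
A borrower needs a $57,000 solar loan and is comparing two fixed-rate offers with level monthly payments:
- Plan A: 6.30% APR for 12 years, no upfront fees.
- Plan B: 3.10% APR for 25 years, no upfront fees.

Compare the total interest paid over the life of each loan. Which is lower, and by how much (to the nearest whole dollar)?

Plan A by $604

Plan A: monthly rate = 6.3%/12 = 0.0052500; payment = 57,000 × 0.0052500 / (1 − (1+0.0052500)^−144) = $565.12.
Total interest on Plan A = 144 × $565.12 − $57,000 = $24,377.28.
Plan B: at 3.10% the monthly rate is 0.0025833, so the payment is 57,000 × 0.0025833 / (1 − 1.0025833^−300) = $273.27.
Total interest on Plan B = 300 × $273.27 − $57,000 = $24,981.00.
Plan A is lower by $603.72.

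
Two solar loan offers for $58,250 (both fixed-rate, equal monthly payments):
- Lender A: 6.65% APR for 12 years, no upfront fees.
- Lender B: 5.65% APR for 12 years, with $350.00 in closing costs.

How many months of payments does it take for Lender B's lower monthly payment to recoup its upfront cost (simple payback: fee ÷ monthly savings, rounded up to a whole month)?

12 months

Lender A: monthly rate = 6.65%/12 = 0.0055417; payment = 58,250 × 0.0055417 / (1 − (1+0.0055417)^−144) = $588.22.
Lender B: monthly rate = 5.65%/12 = 0.0047083; payment = 58,250 × 0.0047083 / (1 − (1+0.0047083)^−144) = $557.94.
Monthly savings = $588.22 − $557.94 = $30.28.
Break-even = $350.00 / $30.28 = 11.56 → 12 months.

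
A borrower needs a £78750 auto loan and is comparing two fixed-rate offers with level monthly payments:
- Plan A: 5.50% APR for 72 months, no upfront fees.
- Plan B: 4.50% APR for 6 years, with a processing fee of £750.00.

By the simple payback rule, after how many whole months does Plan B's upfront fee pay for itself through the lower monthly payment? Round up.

21 months

Plan A: at 5.50% the monthly rate is 0.0045833, so the payment is 78,750 × 0.0045833 / (1 − 1.0045833^−72) = £1,286.61.
Plan B: monthly rate = 4.5%/12 = 0.0037500; payment = 78,750 × 0.0037500 / (1 − (1+0.0037500)^−72) = £1,250.08.
Monthly savings = £1,286.61 − £1,250.08 = £36.53.
Break-even = £750.00 / £36.53 = 20.53 → 21 months.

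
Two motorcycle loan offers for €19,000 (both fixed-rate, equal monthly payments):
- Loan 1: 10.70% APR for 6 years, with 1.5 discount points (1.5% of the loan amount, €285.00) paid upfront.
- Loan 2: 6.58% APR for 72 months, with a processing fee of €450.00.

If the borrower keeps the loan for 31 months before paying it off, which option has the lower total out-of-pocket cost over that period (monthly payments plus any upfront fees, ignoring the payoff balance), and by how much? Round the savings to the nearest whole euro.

Loan 2 by €1,032

Loan 1: monthly rate = 10.7%/12 = 0.0089167; payment = 19,000 × 0.0089167 / (1 − (1+0.0089167)^−72) = €358.73.
Loan 2: monthly rate = 6.58%/12 = 0.0054833; payment = 19,000 × 0.0054833 / (1 − (1+0.0054833)^−72) = €320.11.
Over 31 months: Loan 1 costs 31 × €358.73 + €285.00 = €11,405.63; Loan 2 costs 31 × €320.11 + €450.00 = €10,373.41.
Loan 2 is cheaper by €11,405.63 − €10,373.41 = €1,032.22.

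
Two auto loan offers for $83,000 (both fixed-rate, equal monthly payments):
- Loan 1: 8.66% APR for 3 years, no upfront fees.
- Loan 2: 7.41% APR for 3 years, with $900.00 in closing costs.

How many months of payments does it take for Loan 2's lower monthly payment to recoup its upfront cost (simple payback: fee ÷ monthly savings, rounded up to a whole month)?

Loan 1: monthly rate = 8.66%/12 = 0.0072167; payment = 83,000 × 0.0072167 / (1 − (1+0.0072167)^−36) = $2,626.26.
Loan 2: monthly rate = 7.41%/12 = 0.0061750; payment = 83,000 × 0.0061750 / (1 − (1+0.0061750)^−36) = $2,578.39.
Monthly savings = $2,626.26 − $2,578.39 = $47.87.
Break-even = $900.00 / $47.87 = 18.80 → 19 months.

19 months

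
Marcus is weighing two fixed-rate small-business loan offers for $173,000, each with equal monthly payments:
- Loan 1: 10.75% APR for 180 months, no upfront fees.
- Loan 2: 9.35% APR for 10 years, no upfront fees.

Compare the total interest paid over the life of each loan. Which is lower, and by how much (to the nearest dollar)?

Loan 1: monthly rate = 10.75%/12 = 0.0089583; payment = 173,000 × 0.0089583 / (1 − (1+0.0089583)^−180) = $1,939.24.
Total interest on Loan 1 = 180 × $1,939.24 − $173,000 = $176,063.20.
Loan 2: monthly rate = 9.35%/12 = 0.0077917; payment = 173,000 × 0.0077917 / (1 − (1+0.0077917)^−120) = $2,224.39.
Total interest on Loan 2 = 120 × $2,224.39 − $173,000 = $93,926.80.
Loan 2 is lower by $82,136.40.

Loan 2 by $82,136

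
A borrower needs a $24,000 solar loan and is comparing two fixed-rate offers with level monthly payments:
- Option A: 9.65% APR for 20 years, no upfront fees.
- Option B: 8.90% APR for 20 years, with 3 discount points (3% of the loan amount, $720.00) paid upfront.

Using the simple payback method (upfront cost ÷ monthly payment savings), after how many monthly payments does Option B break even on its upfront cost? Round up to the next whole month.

Option A: monthly rate = 9.65%/12 = 0.0080417; payment = 24,000 × 0.0080417 / (1 − (1+0.0080417)^−240) = $226.07.
Option B: monthly rate = 8.9%/12 = 0.0074167; payment = 24,000 × 0.0074167 / (1 − (1+0.0074167)^−240) = $214.39.
Monthly savings = $226.07 − $214.39 = $11.68.
Break-even = $720.00 / $11.68 = 61.64 → 62 months.

62 months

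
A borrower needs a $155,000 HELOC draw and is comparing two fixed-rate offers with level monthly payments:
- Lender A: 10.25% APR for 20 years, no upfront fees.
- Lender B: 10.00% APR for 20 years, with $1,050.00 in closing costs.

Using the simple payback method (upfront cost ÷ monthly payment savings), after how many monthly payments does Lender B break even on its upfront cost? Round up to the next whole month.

41 months

Lender A: at 10.25% the monthly rate is 0.0085417, so the payment is 155,000 × 0.0085417 / (1 − 1.0085417^−240) = $1,521.55.
Lender B: at 10.00% the monthly rate is 0.0083333, so the payment is 155,000 × 0.0083333 / (1 − 1.0083333^−240) = $1,495.78.
Monthly savings = $1,521.55 − $1,495.78 = $25.77.
Break-even = $1,050.00 / $25.77 = 40.75 → 41 months.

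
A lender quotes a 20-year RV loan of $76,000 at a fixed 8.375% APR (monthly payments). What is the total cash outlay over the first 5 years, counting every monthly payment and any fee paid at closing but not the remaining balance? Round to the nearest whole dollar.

$39,213

At 8.375% the monthly rate is 0.0069792, so the payment is 76,000 × 0.0069792 / (1 − 1.0069792^−240) = $653.55.
Total outlay = 60 × $653.55 = $39,213.00.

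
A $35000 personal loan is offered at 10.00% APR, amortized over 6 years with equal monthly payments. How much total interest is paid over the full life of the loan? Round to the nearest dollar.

$11,685

Monthly rate = 10%/12 = 0.0083333; payment = 35,000 × 0.0083333 / (1 − (1+0.0083333)^−72) = $648.40.
Total paid = 72 × $648.40 = $46,684.80; interest = $46,684.80 − $35,000 = $11,684.80.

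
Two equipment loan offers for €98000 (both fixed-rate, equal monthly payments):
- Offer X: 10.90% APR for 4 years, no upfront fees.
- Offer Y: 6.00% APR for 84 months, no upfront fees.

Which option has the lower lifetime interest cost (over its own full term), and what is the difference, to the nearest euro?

Offer Y by €1,091

Offer X: monthly rate = 10.9%/12 = 0.0090833; payment = 98,000 × 0.0090833 / (1 − (1+0.0090833)^−48) = €2,528.10.
Total interest on Offer X = 48 × €2,528.10 − €98,000 = €23,348.80.
Offer Y: at 6.00% the monthly rate is 0.0050000, so the payment is 98,000 × 0.0050000 / (1 − 1.0050000^−84) = €1,431.64.
Total interest on Offer Y = 84 × €1,431.64 − €98,000 = €22,257.76.
Offer Y is lower by €1,091.04.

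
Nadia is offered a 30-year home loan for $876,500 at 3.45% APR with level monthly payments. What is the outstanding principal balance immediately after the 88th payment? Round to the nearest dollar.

$737,389

With monthly rate i = 3.45%/12 = 0.0028750, the balance after k of n payments is P · [(1+i)^n − (1+i)^k] / [(1+i)^n − 1].
(1+0.0028750)^360 = 2.81092900 and (1+0.0028750)^88 = 1.28741587, so the balance is 876,500 × (2.81092900 − 1.28741587) / (2.81092900 − 1) = $737,389.07.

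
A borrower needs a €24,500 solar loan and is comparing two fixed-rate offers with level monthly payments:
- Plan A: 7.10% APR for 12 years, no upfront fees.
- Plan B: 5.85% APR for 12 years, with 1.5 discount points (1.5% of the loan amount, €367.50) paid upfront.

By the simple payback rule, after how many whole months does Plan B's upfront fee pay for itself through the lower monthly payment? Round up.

23 months

Plan A: at 7.10% the monthly rate is 0.0059167, so the payment is 24,500 × 0.0059167 / (1 − 1.0059167^−144) = €253.26.
Plan B: monthly rate = 5.85%/12 = 0.0048750; payment = 24,500 × 0.0048750 / (1 − (1+0.0048750)^−144) = €237.19.
Monthly savings = €253.26 − €237.19 = €16.07.
Break-even = €367.50 / €16.07 = 22.87 → 23 months.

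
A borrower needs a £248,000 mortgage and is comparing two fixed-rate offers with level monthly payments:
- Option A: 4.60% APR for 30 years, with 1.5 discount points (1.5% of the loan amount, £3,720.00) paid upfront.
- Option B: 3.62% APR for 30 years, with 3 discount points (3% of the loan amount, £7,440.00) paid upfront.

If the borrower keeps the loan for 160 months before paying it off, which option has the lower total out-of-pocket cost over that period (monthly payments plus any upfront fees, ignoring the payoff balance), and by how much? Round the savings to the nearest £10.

Option B by £18,850

Option A: monthly rate = 4.6%/12 = 0.0038333; payment = 248,000 × 0.0038333 / (1 − (1+0.0038333)^−360) = £1,271.36.
Option B: monthly rate = 3.62%/12 = 0.0030167; payment = 248,000 × 0.0030167 / (1 − (1+0.0030167)^−360) = £1,130.31.
Over 160 months: Option A costs 160 × £1,271.36 + £3,720.00 = £207,137.60; Option B costs 160 × £1,130.31 + £7,440.00 = £188,289.60.
Option B is cheaper by £207,137.60 − £188,289.60 = £18,848.00.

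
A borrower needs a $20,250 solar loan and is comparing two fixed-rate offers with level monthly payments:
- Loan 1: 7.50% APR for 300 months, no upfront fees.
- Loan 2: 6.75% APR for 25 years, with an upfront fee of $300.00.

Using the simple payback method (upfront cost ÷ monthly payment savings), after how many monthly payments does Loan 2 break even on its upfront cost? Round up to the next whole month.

Loan 1: at 7.50% the monthly rate is 0.0062500, so the payment is 20,250 × 0.0062500 / (1 − 1.0062500^−300) = $149.65.
Loan 2: monthly rate = 6.75%/12 = 0.0056250; payment = 20,250 × 0.0056250 / (1 − (1+0.0056250)^−300) = $139.91.
Monthly savings = $149.65 − $139.91 = $9.74.
Break-even = $300.00 / $9.74 = 30.80 → 31 months.

31 months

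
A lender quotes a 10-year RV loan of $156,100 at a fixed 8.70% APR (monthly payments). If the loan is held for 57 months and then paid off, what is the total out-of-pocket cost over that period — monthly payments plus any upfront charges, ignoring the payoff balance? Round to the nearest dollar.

At 8.70% the monthly rate is 0.0072500, so the payment is 156,100 × 0.0072500 / (1 − 1.0072500^−120) = $1,952.15.
Total outlay = 57 × $1,952.15 = $111,272.55.

$111,273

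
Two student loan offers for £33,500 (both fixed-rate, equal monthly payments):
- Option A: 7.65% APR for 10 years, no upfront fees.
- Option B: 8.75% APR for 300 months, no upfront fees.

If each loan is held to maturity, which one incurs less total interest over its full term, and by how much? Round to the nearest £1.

Option A by £34,592

Option A: at 7.65% the monthly rate is 0.0063750, so the payment is 33,500 × 0.0063750 / (1 − 1.0063750^−120) = £400.28.
Total interest on Option A = 120 × £400.28 − £33,500 = £14,533.60.
Option B: monthly rate = 8.75%/12 = 0.0072917; payment = 33,500 × 0.0072917 / (1 − (1+0.0072917)^−300) = £275.42.
Total interest on Option B = 300 × £275.42 − £33,500 = £49,126.00.
Option A is lower by £34,592.40.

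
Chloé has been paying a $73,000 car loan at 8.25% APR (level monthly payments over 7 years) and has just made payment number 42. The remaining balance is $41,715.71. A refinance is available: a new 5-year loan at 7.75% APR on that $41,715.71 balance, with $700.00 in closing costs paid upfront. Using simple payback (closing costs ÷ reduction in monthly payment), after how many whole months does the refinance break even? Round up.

Current payment = 73,000 × 8.25%/12 / (1 − (1+0.0068750)^−84) = $1,146.91.
Refinanced payment = 41,715.71 × 0.0064583 / (1 − (1+0.0064583)^−60) = $840.86.
Monthly savings = $1,146.91 − $840.86 = $306.05.
Break-even = $700.00 / $306.05 = 2.29 → 3 months.

3 months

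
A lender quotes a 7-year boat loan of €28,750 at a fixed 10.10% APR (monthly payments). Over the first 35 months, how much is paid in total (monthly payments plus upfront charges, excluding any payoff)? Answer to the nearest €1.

Monthly rate = 10.1%/12 = 0.0084167; payment = 28,750 × 0.0084167 / (1 − (1+0.0084167)^−84) = €478.77.
Total outlay = 35 × €478.77 = €16,756.95.

€16,757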